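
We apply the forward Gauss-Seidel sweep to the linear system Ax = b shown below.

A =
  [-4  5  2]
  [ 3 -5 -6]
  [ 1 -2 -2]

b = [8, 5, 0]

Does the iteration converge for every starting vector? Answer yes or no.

no

Diagonal D = diag(-4, -5, -2); L, U strict lower/upper.
T_GS = -(D+L)⁻¹U: row 0 first, T[0,1] = -(5)/(-4) = +1.2500; later rows by forward substitution.
  T[0,:] = [+0.0000  +1.2500  +0.5000]
  T[1,:] = [+0.0000  +0.7500  -0.9000]
  T[2,:] = [+0.0000  -0.1250  +1.1500]
moduli |λ_i(T)| = 1.3405, 0.5595, 0.0000.
ρ(T) = max|λ| = 1.3405; 1.3405 > 1: divergent.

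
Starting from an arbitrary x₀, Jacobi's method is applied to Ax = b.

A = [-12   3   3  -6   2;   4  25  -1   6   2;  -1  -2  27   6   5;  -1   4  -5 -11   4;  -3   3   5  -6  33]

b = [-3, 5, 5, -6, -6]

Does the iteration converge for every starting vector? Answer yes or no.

yes

A = D + L + U where D = diag(-12, 25, 27, -11, 33).
Jacobi T = -D⁻¹(L+U): T[0,2] = -(3)/(-12) = +0.2500; T[0,0] = 0.
  T[0,:] = [+0.0000 +0.2500 +0.2500 -0.5000 +0.1667]
  T[1,:] = [-0.1600 +0.0000 +0.0400 -0.2400 -0.0800]
  T[2,:] = [+0.0370 +0.0741 +0.0000 -0.2222 -0.1852]
  T[3,:] = [-0.0909 +0.3636 -0.4545 +0.0000 +0.3636]
  T[4,:] = [+0.0909 -0.0909 -0.1515 +0.1818 +0.0000]
moduli |λ_i(T)| = 0.5044, 0.3199, 0.3199, 0.2242, 0.1398.
spectral radius ρ = 0.5044; 0.5044 < 1 ⇒ converges.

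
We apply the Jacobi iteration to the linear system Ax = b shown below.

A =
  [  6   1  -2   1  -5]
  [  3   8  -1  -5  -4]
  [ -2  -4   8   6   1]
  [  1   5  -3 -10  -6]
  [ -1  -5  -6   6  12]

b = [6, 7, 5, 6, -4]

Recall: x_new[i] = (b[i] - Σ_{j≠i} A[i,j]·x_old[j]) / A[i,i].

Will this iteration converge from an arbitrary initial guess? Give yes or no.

Diagonal D = diag(6, 8, 8, -10, 12); L, U strict lower/upper.
Jacobi T = -D⁻¹(L+U): T[1,3] = -(-5)/(8) = +0.6250; T[1,1] = 0.
  T[0,:] = [+0.0000 -0.1667 +0.3333 -0.1667 +0.8333]
  T[1,:] = [-0.3750 +0.0000 +0.1250 +0.6250 +0.5000]
  T[2,:] = [+0.2500 +0.5000 +0.0000 -0.7500 -0.1250]
  T[3,:] = [+0.1000 +0.5000 -0.3000 +0.0000 -0.6000]
  T[4,:] = [+0.0833 +0.4167 +0.5000 -0.5000 +0.0000]
eigenvalue magnitudes: 1.1326, 0.8841, 0.5156, 0.3814, 0.1144.
spectral radius ρ = 1.1326; 1.1326 > 1, so it fails to converge.

no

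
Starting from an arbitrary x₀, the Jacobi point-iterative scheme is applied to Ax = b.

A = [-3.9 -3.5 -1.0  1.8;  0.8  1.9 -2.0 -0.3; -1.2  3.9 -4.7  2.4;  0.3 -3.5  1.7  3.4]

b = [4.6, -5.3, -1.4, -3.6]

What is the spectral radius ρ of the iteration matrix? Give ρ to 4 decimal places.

Diagonal D = diag(-3.9, 1.9, -4.7, 3.4); L, U strict lower/upper.
Jacobi: T = -D⁻¹(L+U), T[2,1] = -(3.9)/(-4.7) = +0.8298; T[2,2] = 0.
  T[0,:] = [+0.0000, -0.8974, -0.2564, +0.4615]
  T[1,:] = [-0.4211, +0.0000, +1.0526, +0.1579]
  T[2,:] = [-0.2553, +0.8298, +0.0000, +0.5106]
  T[3,:] = [-0.0882, +1.0294, -0.5000, +0.0000]
|λ(T)| sorted: 1.3398, 0.7161, 0.4065, 0.4065.
ρ(T) = max|λ| = 1.3398; 1.3398 > 1: divergent.

1.3398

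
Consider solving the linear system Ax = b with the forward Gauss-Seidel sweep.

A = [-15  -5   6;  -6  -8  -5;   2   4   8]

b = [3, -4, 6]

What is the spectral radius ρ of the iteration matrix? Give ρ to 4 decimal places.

0.5105

Write A = D+L+U with D = diag(-15, -8, 8).
Gauss-Seidel: T = -(D+L)⁻¹U, row 0 first, T[0,2] = -(6)/(-15) = +0.4000; later rows by forward substitution.
  T[0,:] = [+0.0000, -0.3333, +0.4000]
  T[1,:] = [+0.0000, +0.2500, -0.9250]
  T[2,:] = [+0.0000, -0.0417, +0.3625]
|eigenvalues of T|: 0.5105, 0.1020, 0.0000.
ρ = 0.5105; 0.5105 < 1, so it converges for any x₀.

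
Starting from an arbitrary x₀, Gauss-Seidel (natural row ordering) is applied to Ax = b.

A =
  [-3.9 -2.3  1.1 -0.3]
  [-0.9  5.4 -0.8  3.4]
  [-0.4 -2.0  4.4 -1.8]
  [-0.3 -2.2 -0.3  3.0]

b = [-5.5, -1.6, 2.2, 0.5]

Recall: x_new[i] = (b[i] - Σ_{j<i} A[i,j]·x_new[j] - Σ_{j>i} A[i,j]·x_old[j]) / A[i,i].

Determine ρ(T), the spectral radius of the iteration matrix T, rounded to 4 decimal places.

Write A = D+L+U with D = diag(-3.9, 5.4, 4.4, 3).
Gauss-Seidel: T = -(D+L)⁻¹U, row 0 first, T[0,2] = -(1.1)/(-3.9) = +0.2821; later rows by forward substitution.
  T[0,:] = [+0.0000, -0.5897, +0.2821, -0.0769]
  T[1,:] = [+0.0000, -0.0983, +0.1952, -0.6425]
  T[2,:] = [+0.0000, -0.0983, +0.1143, +0.1101]
  T[3,:] = [+0.0000, -0.1409, +0.1828, -0.4678]
|roots of det(T-λI)|: 0.6344, 0.1433, 0.0393, 0.0000.
ρ = 0.6344; 0.6344 < 1 ⇒ converges.

0.6344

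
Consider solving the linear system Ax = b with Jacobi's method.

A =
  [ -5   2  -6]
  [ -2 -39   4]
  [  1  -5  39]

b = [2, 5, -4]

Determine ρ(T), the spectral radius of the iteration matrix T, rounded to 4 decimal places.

A = D + L + U where D = diag(-5, -39, 39).
Jacobi: T = -D⁻¹(L+U), T[2,1] = -(-5)/(39) = +0.1282; T[2,2] = 0.
  T[0,:] = [+0.0000  +0.4000  -1.2000]
  T[1,:] = [-0.0513  +0.0000  +0.1026]
  T[2,:] = [-0.0256  +0.1282  +0.0000]
eigenvalue magnitudes: 0.2304, 0.1723, 0.1723.
ρ(T) = max|λ| = 0.2304; 0.2304 < 1, so it converges for any x₀.

0.2304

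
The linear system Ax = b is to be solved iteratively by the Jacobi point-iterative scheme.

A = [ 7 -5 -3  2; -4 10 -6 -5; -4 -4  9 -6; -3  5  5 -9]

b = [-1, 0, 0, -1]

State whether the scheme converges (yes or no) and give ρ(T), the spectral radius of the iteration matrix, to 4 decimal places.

Write A = D+L+U with D = diag(7, 10, 9, -9).
Jacobi: T = -D⁻¹(L+U), T[1,2] = -(-6)/(10) = +0.6000; T[1,1] = 0.
  T[0,:] = [+0.0000, +0.7143, +0.4286, -0.2857]
  T[1,:] = [+0.4000, +0.0000, +0.6000, +0.5000]
  T[2,:] = [+0.4444, +0.4444, +0.0000, +0.6667]
  T[3,:] = [-0.3333, +0.5556, +0.5556, +0.0000]
|eigenvalues of T|: 1.2450, 0.9939, 0.5746, 0.3235.
ρ = 1.2450; 1.2450 > 1: divergent.

no, ρ = 1.2450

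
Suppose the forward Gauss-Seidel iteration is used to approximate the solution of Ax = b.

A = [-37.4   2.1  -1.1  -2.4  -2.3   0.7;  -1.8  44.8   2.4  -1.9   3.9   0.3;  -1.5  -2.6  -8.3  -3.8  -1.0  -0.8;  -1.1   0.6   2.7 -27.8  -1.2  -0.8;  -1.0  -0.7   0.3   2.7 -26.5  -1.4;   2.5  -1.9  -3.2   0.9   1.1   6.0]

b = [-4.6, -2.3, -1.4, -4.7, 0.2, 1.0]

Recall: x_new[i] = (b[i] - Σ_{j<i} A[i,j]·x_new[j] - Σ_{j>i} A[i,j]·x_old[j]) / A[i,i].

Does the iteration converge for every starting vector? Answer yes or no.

A = D + L + U where D = diag(-37.4, 44.8, -8.3, -27.8, -26.5, 6).
T_GS = -(D+L)⁻¹U: row 0 first, T[0,1] = -(2.1)/(-37.4) = +0.0561; later rows by forward substitution.
  T[0,:] = [+0.0000  +0.0561  -0.0294  -0.0642  -0.0615  +0.0187]
  T[1,:] = [+0.0000  +0.0023  -0.0548  +0.0398  -0.0895  -0.0059]
  T[2,:] = [+0.0000  -0.0109  +0.0225  -0.4587  -0.0813  -0.0979]
  T[3,:] = [+0.0000  -0.0032  +0.0022  -0.0412  -0.0506  -0.0392]
  T[4,:] = [+0.0000  -0.0026  +0.0030  -0.0080  -0.0014  -0.0585]
  T[5,:] = [+0.0000  -0.0275  +0.0060  -0.1977  -0.0383  -0.0453]
moduli |λ_i(T)| = 0.1611, 0.0619, 0.0619, 0.0461, 0.0461, 0.0000.
ρ = 0.1611; 0.1611 < 1, so it converges for any x₀.

yes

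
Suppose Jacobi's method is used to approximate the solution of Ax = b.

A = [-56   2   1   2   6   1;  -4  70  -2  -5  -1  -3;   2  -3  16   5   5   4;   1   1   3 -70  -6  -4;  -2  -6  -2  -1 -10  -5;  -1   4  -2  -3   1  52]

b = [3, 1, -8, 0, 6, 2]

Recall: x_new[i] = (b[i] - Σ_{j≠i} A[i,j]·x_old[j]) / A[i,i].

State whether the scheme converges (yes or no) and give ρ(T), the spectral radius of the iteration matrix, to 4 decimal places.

Split A = D + L + U, D = diag(-56, 70, 16, -70, -10, 52).
Jacobi: T = -D⁻¹(L+U), T[2,3] = -(5)/(16) = -0.3125; T[2,2] = 0.
  T[0,:] = [+0.0000  +0.0357  +0.0179  +0.0357  +0.1071  +0.0179]
  T[1,:] = [+0.0571  +0.0000  +0.0286  +0.0714  +0.0143  +0.0429]
  T[2,:] = [-0.1250  +0.1875  +0.0000  -0.3125  -0.3125  -0.2500]
  T[3,:] = [+0.0143  +0.0143  +0.0429  +0.0000  -0.0857  -0.0571]
  T[4,:] = [-0.2000  -0.6000  -0.2000  -0.1000  +0.0000  -0.5000]
  T[5,:] = [+0.0192  -0.0769  +0.0385  +0.0577  -0.0192  +0.0000]
moduli |λ_i(T)| = 0.2795, 0.2180, 0.2180, 0.0850, 0.0491, 0.0083.
spectral radius ρ = 0.2795; 0.2795 < 1 ⇒ converges.

yes, ρ = 0.2795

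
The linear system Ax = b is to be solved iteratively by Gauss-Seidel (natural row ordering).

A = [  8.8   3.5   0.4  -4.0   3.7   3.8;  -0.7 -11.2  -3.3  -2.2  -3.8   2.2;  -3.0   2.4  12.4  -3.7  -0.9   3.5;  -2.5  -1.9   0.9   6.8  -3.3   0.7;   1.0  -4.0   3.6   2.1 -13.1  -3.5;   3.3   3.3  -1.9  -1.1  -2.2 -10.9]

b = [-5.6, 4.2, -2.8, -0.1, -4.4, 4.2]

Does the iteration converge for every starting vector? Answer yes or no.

Diagonal D = diag(8.8, -11.2, 12.4, 6.8, -13.1, -10.9); L, U strict lower/upper.
Gauss-Seidel: T = -(D+L)⁻¹U, row 0 first, T[0,1] = -(3.5)/(8.8) = -0.3977; later rows by forward substitution.
  T[0,:] = [+0.0000 -0.3977 -0.0455 +0.4545 -0.4205 -0.4318]
  T[1,:] = [+0.0000 +0.0249 -0.2918 -0.2248 -0.3130 +0.2234]
  T[2,:] = [+0.0000 -0.1010 +0.0455 +0.4519 +0.0314 -0.4300]
  T[3,:] = [+0.0000 -0.1259 -0.1043 +0.0445 +0.2391 -0.1424]
  T[4,:] = [+0.0000 -0.0859 +0.0814 +0.2347 +0.1104 -0.5093]
  T[5,:] = [+0.0000 -0.0652 -0.1159 -0.0611 -0.2740 +0.1290]
|roots of det(T-λI)|: 0.7190, 0.3439, 0.2043, 0.2043, 0.1330, 0.0000.
spectral radius ρ = 0.7190; 0.7190 < 1 ⇒ converges.

yes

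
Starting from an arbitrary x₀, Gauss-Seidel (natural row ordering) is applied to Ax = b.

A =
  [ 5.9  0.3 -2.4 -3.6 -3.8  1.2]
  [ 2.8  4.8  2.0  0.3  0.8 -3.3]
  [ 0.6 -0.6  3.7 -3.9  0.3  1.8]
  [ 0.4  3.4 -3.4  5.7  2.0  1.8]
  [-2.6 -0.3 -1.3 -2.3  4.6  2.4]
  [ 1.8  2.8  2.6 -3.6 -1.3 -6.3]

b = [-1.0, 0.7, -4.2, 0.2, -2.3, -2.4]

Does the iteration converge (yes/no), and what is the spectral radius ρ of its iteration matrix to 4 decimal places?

no, ρ = 1.5092

Let D = diag(5.9, 4.8, 3.7, 5.7, 4.6, -6.3); L, U the strict triangles.
GS T = -(D+L)⁻¹U: row 0 first, T[0,4] = -(-3.8)/(5.9) = +0.6441; later rows by forward substitution.
  T[0,:] = [+0.0000, -0.0508, +0.4068, +0.6102, +0.6441, -0.2034]
  T[1,:] = [+0.0000, +0.0297, -0.6540, -0.4184, -0.5424, +0.8061]
  T[2,:] = [+0.0000, +0.0131, -0.1720, +0.8873, -0.2735, -0.3228]
  T[3,:] = [+0.0000, -0.0063, +0.2589, +0.7360, -0.2357, -0.9749]
  T[4,:] = [+0.0000, -0.0263, +0.2681, +0.9363, +0.1335, -1.1628]
  T[5,:] = [+0.0000, +0.0131, -0.4487, -0.2593, -0.0628, +0.9640]
eigenvalue magnitudes: 1.5092, 0.3080, 0.1685, 0.1685, 0.0885, 0.0000.
ρ = 1.5092; 1.5092 > 1: divergent.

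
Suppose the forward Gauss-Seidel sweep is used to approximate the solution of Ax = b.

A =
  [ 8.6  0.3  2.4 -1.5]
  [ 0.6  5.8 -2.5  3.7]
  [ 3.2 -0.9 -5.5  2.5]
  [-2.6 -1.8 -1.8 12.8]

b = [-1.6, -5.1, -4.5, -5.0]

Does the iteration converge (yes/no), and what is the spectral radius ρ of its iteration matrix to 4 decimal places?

yes, ρ = 0.1802

A = D + L + U where D = diag(8.6, 5.8, -5.5, 12.8).
GS T = -(D+L)⁻¹U: row 0 first, T[0,1] = -(0.3)/(8.6) = -0.0349; later rows by forward substitution.
  T[0,:] = [+0.0000  -0.0349  -0.2791  +0.1744]
  T[1,:] = [+0.0000  +0.0036  +0.4599  -0.6560]
  T[2,:] = [+0.0000  -0.0209  -0.2376  +0.6634]
  T[3,:] = [+0.0000  -0.0095  -0.0254  +0.0365]
|eigenvalues of T|: 0.1802, 0.0878, 0.0878, 0.0000.
ρ(T) = max|λ| = 0.1802; 0.1802 < 1: convergent.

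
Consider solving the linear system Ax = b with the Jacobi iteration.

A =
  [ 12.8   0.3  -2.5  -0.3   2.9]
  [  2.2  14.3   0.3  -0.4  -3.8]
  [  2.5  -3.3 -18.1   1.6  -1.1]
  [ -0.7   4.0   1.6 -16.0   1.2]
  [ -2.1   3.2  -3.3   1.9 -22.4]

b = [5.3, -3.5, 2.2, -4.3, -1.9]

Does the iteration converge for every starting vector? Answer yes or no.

yes

Split A = D + L + U, D = diag(12.8, 14.3, -18.1, -16, -22.4).
Jacobi T = -D⁻¹(L+U): T[3,2] = -(1.6)/(-16) = +0.1000; T[3,3] = 0.
  T[0,:] = [+0.0000 -0.0234 +0.1953 +0.0234 -0.2266]
  T[1,:] = [-0.1538 +0.0000 -0.0210 +0.0280 +0.2657]
  T[2,:] = [+0.1381 -0.1823 +0.0000 +0.0884 -0.0608]
  T[3,:] = [-0.0437 +0.2500 +0.1000 +0.0000 +0.0750]
  T[4,:] = [-0.0938 +0.1429 -0.1473 +0.0848 +0.0000]
|roots of det(T-λI)|: 0.4153, 0.2502, 0.2502, 0.1419, 0.1303.
ρ(T) = max|λ| = 0.4153; 0.4153 < 1 ⇒ converges.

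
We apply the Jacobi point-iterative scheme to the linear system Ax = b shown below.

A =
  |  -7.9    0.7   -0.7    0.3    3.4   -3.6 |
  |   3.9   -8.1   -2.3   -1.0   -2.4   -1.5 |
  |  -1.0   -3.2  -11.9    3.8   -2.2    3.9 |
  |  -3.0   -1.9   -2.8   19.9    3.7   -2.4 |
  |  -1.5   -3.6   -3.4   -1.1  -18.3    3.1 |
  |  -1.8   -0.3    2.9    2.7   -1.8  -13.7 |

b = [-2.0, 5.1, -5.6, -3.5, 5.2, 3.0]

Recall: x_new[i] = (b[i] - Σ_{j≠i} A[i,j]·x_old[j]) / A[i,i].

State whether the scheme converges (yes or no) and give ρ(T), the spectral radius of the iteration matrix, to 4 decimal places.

yes, ρ = 0.5902

A = D + L + U where D = diag(-7.9, -8.1, -11.9, 19.9, -18.3, -13.7).
Jacobi: T = -D⁻¹(L+U), T[4,2] = -(-3.4)/(-18.3) = -0.1858; T[4,4] = 0.
  T[0,:] = [+0.0000, +0.0886, -0.0886, +0.0380, +0.4304, -0.4557]
  T[1,:] = [+0.4815, +0.0000, -0.2840, -0.1235, -0.2963, -0.1852]
  T[2,:] = [-0.0840, -0.2689, +0.0000, +0.3193, -0.1849, +0.3277]
  T[3,:] = [+0.1508, +0.0955, +0.1407, +0.0000, -0.1859, +0.1206]
  T[4,:] = [-0.0820, -0.1967, -0.1858, -0.0601, +0.0000, +0.1694]
  T[5,:] = [-0.1314, -0.0219, +0.2117, +0.1971, -0.1314, +0.0000]
|λ(T)| sorted: 0.5902, 0.4148, 0.4148, 0.2567, 0.1079, 0.0679.
ρ = 0.5902; 0.5902 < 1, so it converges for any x₀.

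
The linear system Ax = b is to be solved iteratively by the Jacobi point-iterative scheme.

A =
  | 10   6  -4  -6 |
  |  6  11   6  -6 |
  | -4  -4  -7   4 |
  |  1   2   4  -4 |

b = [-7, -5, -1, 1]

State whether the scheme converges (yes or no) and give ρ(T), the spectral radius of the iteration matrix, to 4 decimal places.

A = D + L + U where D = diag(10, 11, -7, -4).
Jacobi: T = -D⁻¹(L+U), T[1,2] = -(6)/(11) = -0.5455; T[1,1] = 0.
  T[0,:] = [+0.0000  -0.6000  +0.4000  +0.6000]
  T[1,:] = [-0.5455  +0.0000  -0.5455  +0.5455]
  T[2,:] = [-0.5714  -0.5714  +0.0000  +0.5714]
  T[3,:] = [+0.2500  +0.5000  +1.0000  +0.0000]
moduli |λ_i(T)| = 1.4925, 0.5535, 0.5535, 0.5453.
ρ = 1.4925; 1.4925 > 1 ⇒ diverges.

no, ρ = 1.4925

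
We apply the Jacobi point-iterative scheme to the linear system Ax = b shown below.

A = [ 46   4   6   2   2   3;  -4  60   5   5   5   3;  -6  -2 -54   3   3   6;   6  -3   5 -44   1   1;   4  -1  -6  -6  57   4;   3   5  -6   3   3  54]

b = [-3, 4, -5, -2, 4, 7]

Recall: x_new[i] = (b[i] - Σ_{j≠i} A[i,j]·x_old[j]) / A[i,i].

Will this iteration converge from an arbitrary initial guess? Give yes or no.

Write A = D+L+U with D = diag(46, 60, -54, -44, 57, 54).
T_J = -D⁻¹(L+U): T[1,4] = -(5)/(60) = -0.0833; T[1,1] = 0.
  T[0,:] = [+0.0000 -0.0870 -0.1304 -0.0435 -0.0435 -0.0652]
  T[1,:] = [+0.0667 +0.0000 -0.0833 -0.0833 -0.0833 -0.0500]
  T[2,:] = [-0.1111 -0.0370 +0.0000 +0.0556 +0.0556 +0.1111]
  T[3,:] = [+0.1364 -0.0682 +0.1136 +0.0000 +0.0227 +0.0227]
  T[4,:] = [-0.0702 +0.0175 +0.1053 +0.1053 +0.0000 -0.0702]
  T[5,:] = [-0.0556 -0.0926 +0.1111 -0.0556 -0.0556 +0.0000]
|λ(T)| sorted: 0.2429, 0.1762, 0.1136, 0.1035, 0.0868, 0.0868.
spectral radius ρ = 0.2429; 0.2429 < 1: convergent.

yes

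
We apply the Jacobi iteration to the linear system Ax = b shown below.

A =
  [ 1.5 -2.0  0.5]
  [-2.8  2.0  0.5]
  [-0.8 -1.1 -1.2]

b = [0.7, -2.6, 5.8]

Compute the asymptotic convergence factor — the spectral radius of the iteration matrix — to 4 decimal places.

1.6470

Diagonal D = diag(1.5, 2, -1.2); L, U strict lower/upper.
Jacobi T = -D⁻¹(L+U): T[1,0] = -(-2.8)/(2) = +1.4000; T[1,1] = 0.
  T[0,:] = [+0.0000, +1.3333, -0.3333]
  T[1,:] = [+1.4000, +0.0000, -0.2500]
  T[2,:] = [-0.6667, -0.9167, +0.0000]
eigenvalue magnitudes: 1.6470, 1.3560, 0.2910.
spectral radius ρ = 1.6470; 1.6470 > 1: divergent.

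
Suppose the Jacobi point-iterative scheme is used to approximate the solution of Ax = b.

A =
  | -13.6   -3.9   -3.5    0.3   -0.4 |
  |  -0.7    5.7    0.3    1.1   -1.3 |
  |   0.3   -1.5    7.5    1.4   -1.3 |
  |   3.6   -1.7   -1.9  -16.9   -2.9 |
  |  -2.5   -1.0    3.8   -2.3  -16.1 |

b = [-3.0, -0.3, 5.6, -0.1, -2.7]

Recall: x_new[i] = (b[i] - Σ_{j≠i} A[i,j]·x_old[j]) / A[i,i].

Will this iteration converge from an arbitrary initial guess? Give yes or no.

yes

Split A = D + L + U, D = diag(-13.6, 5.7, 7.5, -16.9, -16.1).
T_J = -D⁻¹(L+U): T[2,0] = -(0.3)/(7.5) = -0.0400; T[2,2] = 0.
  T[0,:] = [+0.0000, -0.2868, -0.2574, +0.0221, -0.0294]
  T[1,:] = [+0.1228, +0.0000, -0.0526, -0.1930, +0.2281]
  T[2,:] = [-0.0400, +0.2000, +0.0000, -0.1867, +0.1733]
  T[3,:] = [+0.2130, -0.1006, -0.1124, +0.0000, -0.1716]
  T[4,:] = [-0.1553, -0.0621, +0.2360, -0.1429, +0.0000]
|roots of det(T-λI)|: 0.5041, 0.3203, 0.3203, 0.1548, 0.1548.
ρ = 0.5041; 0.5041 < 1 ⇒ converges.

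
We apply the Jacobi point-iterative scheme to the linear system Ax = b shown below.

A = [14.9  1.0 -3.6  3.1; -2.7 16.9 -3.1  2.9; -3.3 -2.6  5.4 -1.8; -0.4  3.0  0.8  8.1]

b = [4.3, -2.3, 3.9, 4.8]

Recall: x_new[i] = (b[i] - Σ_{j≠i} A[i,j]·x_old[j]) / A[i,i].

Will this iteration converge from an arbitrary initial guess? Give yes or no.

Write A = D+L+U with D = diag(14.9, 16.9, 5.4, 8.1).
Jacobi T = -D⁻¹(L+U): T[1,2] = -(-3.1)/(16.9) = +0.1834; T[1,1] = 0.
  T[0,:] = [+0.0000 -0.0671 +0.2416 -0.2081]
  T[1,:] = [+0.1598 +0.0000 +0.1834 -0.1716]
  T[2,:] = [+0.6111 +0.4815 +0.0000 +0.3333]
  T[3,:] = [+0.0494 -0.3704 -0.0988 +0.0000]
eigenvalue magnitudes: 0.5254, 0.3701, 0.2595, 0.1042.
spectral radius ρ = 0.5254; 0.5254 < 1: convergent.

yes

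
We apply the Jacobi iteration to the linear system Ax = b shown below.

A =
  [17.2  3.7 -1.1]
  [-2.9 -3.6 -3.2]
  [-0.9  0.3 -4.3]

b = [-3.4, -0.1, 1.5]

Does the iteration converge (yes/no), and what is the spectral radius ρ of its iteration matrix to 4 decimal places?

Write A = D+L+U with D = diag(17.2, -3.6, -4.3).
T_J = -D⁻¹(L+U): T[2,0] = -(-0.9)/(-4.3) = -0.2093; T[2,2] = 0.
  T[0,:] = [+0.0000 -0.2151 +0.0640]
  T[1,:] = [-0.8056 +0.0000 -0.8889]
  T[2,:] = [-0.2093 +0.0698 +0.0000]
moduli |λ_i(T)| = 0.4431, 0.3137, 0.3137.
ρ(T) = max|λ| = 0.4431; 0.4431 < 1, so it converges for any x₀.

yes, ρ = 0.4431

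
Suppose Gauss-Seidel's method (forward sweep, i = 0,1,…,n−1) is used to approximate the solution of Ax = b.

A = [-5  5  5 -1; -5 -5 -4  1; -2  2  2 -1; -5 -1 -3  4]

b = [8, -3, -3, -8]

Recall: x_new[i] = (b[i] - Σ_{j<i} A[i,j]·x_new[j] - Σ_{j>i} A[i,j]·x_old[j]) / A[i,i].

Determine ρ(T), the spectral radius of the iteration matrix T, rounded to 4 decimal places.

Diagonal D = diag(-5, -5, 2, 4); L, U strict lower/upper.
T_GS = -(D+L)⁻¹U: row 0 first, T[0,2] = -(5)/(-5) = +1.0000; later rows by forward substitution.
  T[0,:] = [+0.0000  +1.0000  +1.0000  -0.2000]
  T[1,:] = [+0.0000  -1.0000  -1.8000  +0.4000]
  T[2,:] = [+0.0000  +2.0000  +2.8000  -0.1000]
  T[3,:] = [+0.0000  +2.5000  +2.9000  -0.2250]
|roots of det(T-λI)|: 1.5732, 0.5647, 0.5629, 0.0000.
spectral radius ρ = 1.5732; 1.5732 > 1: divergent.

1.5732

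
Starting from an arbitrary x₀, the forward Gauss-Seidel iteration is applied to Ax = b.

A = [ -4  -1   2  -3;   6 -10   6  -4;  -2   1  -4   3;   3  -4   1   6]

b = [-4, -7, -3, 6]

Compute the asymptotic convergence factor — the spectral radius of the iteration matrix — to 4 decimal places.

Let D = diag(-4, -10, -4, 6); L, U the strict triangles.
T_GS = -(D+L)⁻¹U: row 0 first, T[0,3] = -(-3)/(-4) = -0.7500; later rows by forward substitution.
  T[0,:] = [+0.0000, -0.2500, +0.5000, -0.7500]
  T[1,:] = [+0.0000, -0.1500, +0.9000, -0.8500]
  T[2,:] = [+0.0000, +0.0875, -0.0250, +0.9125]
  T[3,:] = [+0.0000, +0.0104, +0.3542, -0.3438]
|roots of det(T-λI)|: 0.8329, 0.4607, 0.1466, 0.0000.
ρ = 0.8329; 0.8329 < 1 ⇒ converges.

0.8329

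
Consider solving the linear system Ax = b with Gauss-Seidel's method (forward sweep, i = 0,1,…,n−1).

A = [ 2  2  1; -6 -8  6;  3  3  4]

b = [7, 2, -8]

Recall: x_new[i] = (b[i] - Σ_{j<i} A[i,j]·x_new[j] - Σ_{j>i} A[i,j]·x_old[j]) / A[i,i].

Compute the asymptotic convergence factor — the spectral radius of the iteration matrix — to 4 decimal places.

Split A = D + L + U, D = diag(2, -8, 4).
T_GS = -(D+L)⁻¹U: row 0 first, T[0,1] = -(2)/(2) = -1.0000; later rows by forward substitution.
  T[0,:] = [+0.0000  -1.0000  -0.5000]
  T[1,:] = [+0.0000  +0.7500  +1.1250]
  T[2,:] = [+0.0000  +0.1875  -0.4688]
|λ(T)| sorted: 0.9037, 0.6224, 0.0000.
ρ = 0.9037; 0.9037 < 1, so it converges for any x₀.

0.9037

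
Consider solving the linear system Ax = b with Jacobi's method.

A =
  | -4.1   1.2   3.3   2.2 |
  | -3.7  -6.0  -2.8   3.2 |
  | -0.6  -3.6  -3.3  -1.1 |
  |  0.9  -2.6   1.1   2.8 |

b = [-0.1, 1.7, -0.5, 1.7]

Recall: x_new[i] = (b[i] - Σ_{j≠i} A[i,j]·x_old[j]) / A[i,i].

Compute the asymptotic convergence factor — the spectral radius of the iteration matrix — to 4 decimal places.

Write A = D+L+U with D = diag(-4.1, -6, -3.3, 2.8).
Jacobi: T = -D⁻¹(L+U), T[2,1] = -(-3.6)/(-3.3) = -1.0909; T[2,2] = 0.
  T[0,:] = [+0.0000  +0.2927  +0.8049  +0.5366]
  T[1,:] = [-0.6167  +0.0000  -0.4667  +0.5333]
  T[2,:] = [-0.1818  -1.0909  +0.0000  -0.3333]
  T[3,:] = [-0.3214  +0.9286  -0.3929  +0.0000]
|λ(T)| sorted: 1.2156, 0.6897, 0.6897, 0.6659.
ρ = 1.2156; 1.2156 > 1, so it fails to converge.

1.2156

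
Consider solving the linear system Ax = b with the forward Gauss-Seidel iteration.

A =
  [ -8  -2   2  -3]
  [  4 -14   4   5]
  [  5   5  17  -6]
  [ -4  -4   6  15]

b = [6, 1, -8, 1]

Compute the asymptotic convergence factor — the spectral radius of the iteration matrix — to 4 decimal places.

Diagonal D = diag(-8, -14, 17, 15); L, U strict lower/upper.
Gauss-Seidel: T = -(D+L)⁻¹U, row 0 first, T[0,2] = -(2)/(-8) = +0.2500; later rows by forward substitution.
  T[0,:] = [+0.0000  -0.2500  +0.2500  -0.3750]
  T[1,:] = [+0.0000  -0.0714  +0.3571  +0.2500]
  T[2,:] = [+0.0000  +0.0945  -0.1786  +0.3897]
  T[3,:] = [+0.0000  -0.1235  +0.2333  -0.1892]
|λ(T)| sorted: 0.5274, 0.1129, 0.1129, 0.0000.
ρ(T) = max|λ| = 0.5274; 0.5274 < 1, so it converges for any x₀.

0.5274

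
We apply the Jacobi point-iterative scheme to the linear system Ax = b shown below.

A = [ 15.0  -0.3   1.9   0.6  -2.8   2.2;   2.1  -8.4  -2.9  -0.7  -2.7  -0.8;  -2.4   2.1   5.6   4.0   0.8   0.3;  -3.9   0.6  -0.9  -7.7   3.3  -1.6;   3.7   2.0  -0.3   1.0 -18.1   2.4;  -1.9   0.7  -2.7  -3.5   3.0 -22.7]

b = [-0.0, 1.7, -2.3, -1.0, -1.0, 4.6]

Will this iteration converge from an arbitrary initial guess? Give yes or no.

Diagonal D = diag(15, -8.4, 5.6, -7.7, -18.1, -22.7); L, U strict lower/upper.
Jacobi: T = -D⁻¹(L+U), T[4,5] = -(2.4)/(-18.1) = +0.1326; T[4,4] = 0.
  T[0,:] = [+0.0000 +0.0200 -0.1267 -0.0400 +0.1867 -0.1467]
  T[1,:] = [+0.2500 +0.0000 -0.3452 -0.0833 -0.3214 -0.0952]
  T[2,:] = [+0.4286 -0.3750 +0.0000 -0.7143 -0.1429 -0.0536]
  T[3,:] = [-0.5065 +0.0779 -0.1169 +0.0000 +0.4286 -0.2078]
  T[4,:] = [+0.2044 +0.1105 -0.0166 +0.0552 +0.0000 +0.1326]
  T[5,:] = [-0.0837 +0.0308 -0.1189 -0.1542 +0.1322 +0.0000]
|eigenvalues of T|: 0.6274, 0.3295, 0.3295, 0.1665, 0.1665, 0.0404.
ρ = 0.6274; 0.6274 < 1, so it converges for any x₀.

yes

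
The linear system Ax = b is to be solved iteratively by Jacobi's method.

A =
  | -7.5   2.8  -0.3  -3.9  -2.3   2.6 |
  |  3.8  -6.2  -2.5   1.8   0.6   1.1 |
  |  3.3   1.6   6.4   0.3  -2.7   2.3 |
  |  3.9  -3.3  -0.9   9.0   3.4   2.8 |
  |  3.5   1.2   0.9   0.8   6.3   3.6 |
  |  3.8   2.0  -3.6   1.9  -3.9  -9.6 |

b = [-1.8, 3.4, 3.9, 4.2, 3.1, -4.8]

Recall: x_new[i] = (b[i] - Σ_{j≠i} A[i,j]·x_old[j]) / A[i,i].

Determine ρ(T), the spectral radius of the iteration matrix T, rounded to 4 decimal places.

1.2251

Let D = diag(-7.5, -6.2, 6.4, 9, 6.3, -9.6); L, U the strict triangles.
Jacobi T = -D⁻¹(L+U): T[0,3] = -(-3.9)/(-7.5) = -0.5200; T[0,0] = 0.
  T[0,:] = [+0.0000 +0.3733 -0.0400 -0.5200 -0.3067 +0.3467]
  T[1,:] = [+0.6129 +0.0000 -0.4032 +0.2903 +0.0968 +0.1774]
  T[2,:] = [-0.5156 -0.2500 +0.0000 -0.0469 +0.4219 -0.3594]
  T[3,:] = [-0.4333 +0.3667 +0.1000 +0.0000 -0.3778 -0.3111]
  T[4,:] = [-0.5556 -0.1905 -0.1429 -0.1270 +0.0000 -0.5714]
  T[5,:] = [+0.3958 +0.2083 -0.3750 +0.1979 -0.4062 +0.0000]
eigenvalue magnitudes: 1.2251, 0.9696, 0.3320, 0.3320, 0.2478, 0.0521.
ρ(T) = max|λ| = 1.2251; 1.2251 > 1 ⇒ diverges.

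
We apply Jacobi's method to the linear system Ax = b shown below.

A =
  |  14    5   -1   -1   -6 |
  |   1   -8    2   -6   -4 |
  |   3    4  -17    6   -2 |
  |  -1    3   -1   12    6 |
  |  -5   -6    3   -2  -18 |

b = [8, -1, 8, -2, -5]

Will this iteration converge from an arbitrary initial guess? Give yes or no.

Diagonal D = diag(14, -8, -17, 12, -18); L, U strict lower/upper.
Jacobi T = -D⁻¹(L+U): T[3,4] = -(6)/(12) = -0.5000; T[3,3] = 0.
  T[0,:] = [+0.0000  -0.3571  +0.0714  +0.0714  +0.4286]
  T[1,:] = [+0.1250  +0.0000  +0.2500  -0.7500  -0.5000]
  T[2,:] = [+0.1765  +0.2353  +0.0000  +0.3529  -0.1176]
  T[3,:] = [+0.0833  -0.2500  +0.0833  +0.0000  -0.5000]
  T[4,:] = [-0.2778  -0.3333  +0.1667  -0.1111  +0.0000]
eigenvalue magnitudes: 0.8816, 0.4425, 0.4425, 0.4054, 0.1988.
spectral radius ρ = 0.8816; 0.8816 < 1: convergent.

yes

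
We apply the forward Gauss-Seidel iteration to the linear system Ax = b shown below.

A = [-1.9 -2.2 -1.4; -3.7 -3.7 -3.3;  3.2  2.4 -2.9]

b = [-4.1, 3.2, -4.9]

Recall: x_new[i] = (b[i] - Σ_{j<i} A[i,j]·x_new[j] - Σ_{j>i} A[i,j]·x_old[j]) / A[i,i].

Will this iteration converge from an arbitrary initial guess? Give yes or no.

Split A = D + L + U, D = diag(-1.9, -3.7, -2.9).
Gauss-Seidel: T = -(D+L)⁻¹U, row 0 first, T[0,2] = -(-1.4)/(-1.9) = -0.7368; later rows by forward substitution.
  T[0,:] = [+0.0000  -1.1579  -0.7368]
  T[1,:] = [+0.0000  +1.1579  -0.1550]
  T[2,:] = [+0.0000  -0.3194  -0.9414]
eigenvalue magnitudes: 1.1812, 0.9647, 0.0000.
spectral radius ρ = 1.1812; 1.1812 > 1, so it fails to converge.

no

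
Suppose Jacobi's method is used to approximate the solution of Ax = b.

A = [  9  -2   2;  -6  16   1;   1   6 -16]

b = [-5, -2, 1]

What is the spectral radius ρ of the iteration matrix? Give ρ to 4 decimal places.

0.3658

Diagonal D = diag(9, 16, -16); L, U strict lower/upper.
T_J = -D⁻¹(L+U): T[2,1] = -(6)/(-16) = +0.3750; T[2,2] = 0.
  T[0,:] = [+0.0000  +0.2222  -0.2222]
  T[1,:] = [+0.3750  +0.0000  -0.0625]
  T[2,:] = [+0.0625  +0.3750  +0.0000]
|roots of det(T-λI)|: 0.3658, 0.2963, 0.2963.
ρ(T) = max|λ| = 0.3658; 0.3658 < 1 ⇒ converges.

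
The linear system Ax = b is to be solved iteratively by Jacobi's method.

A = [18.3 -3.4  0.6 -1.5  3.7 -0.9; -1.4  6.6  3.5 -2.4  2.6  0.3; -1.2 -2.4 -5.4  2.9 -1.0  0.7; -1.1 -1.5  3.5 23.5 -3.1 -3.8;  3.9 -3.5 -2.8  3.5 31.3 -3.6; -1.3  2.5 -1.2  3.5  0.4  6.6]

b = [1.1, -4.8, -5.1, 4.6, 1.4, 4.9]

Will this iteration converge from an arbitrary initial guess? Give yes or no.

Write A = D+L+U with D = diag(18.3, 6.6, -5.4, 23.5, 31.3, 6.6).
T_J = -D⁻¹(L+U): T[5,2] = -(-1.2)/(6.6) = +0.1818; T[5,5] = 0.
  T[0,:] = [+0.0000 +0.1858 -0.0328 +0.0820 -0.2022 +0.0492]
  T[1,:] = [+0.2121 +0.0000 -0.5303 +0.3636 -0.3939 -0.0455]
  T[2,:] = [-0.2222 -0.4444 +0.0000 +0.5370 -0.1852 +0.1296]
  T[3,:] = [+0.0468 +0.0638 -0.1489 +0.0000 +0.1319 +0.1617]
  T[4,:] = [-0.1246 +0.1118 +0.0895 -0.1118 +0.0000 +0.1150]
  T[5,:] = [+0.1970 -0.3788 +0.1818 -0.5303 -0.0606 +0.0000]
eigenvalue magnitudes: 0.6462, 0.4202, 0.4202, 0.3686, 0.3686, 0.0970.
ρ(T) = max|λ| = 0.6462; 0.6462 < 1: convergent.

yes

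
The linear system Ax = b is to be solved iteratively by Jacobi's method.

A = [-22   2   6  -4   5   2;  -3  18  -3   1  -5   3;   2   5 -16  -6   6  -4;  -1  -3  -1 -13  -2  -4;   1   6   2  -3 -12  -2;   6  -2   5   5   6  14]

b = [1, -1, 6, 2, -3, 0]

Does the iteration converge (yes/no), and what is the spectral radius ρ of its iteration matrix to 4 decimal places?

A = D + L + U where D = diag(-22, 18, -16, -13, -12, 14).
Jacobi T = -D⁻¹(L+U): T[2,4] = -(6)/(-16) = +0.3750; T[2,2] = 0.
  T[0,:] = [+0.0000 +0.0909 +0.2727 -0.1818 +0.2273 +0.0909]
  T[1,:] = [+0.1667 +0.0000 +0.1667 -0.0556 +0.2778 -0.1667]
  T[2,:] = [+0.1250 +0.3125 +0.0000 -0.3750 +0.3750 -0.2500]
  T[3,:] = [-0.0769 -0.2308 -0.0769 +0.0000 -0.1538 -0.3077]
  T[4,:] = [+0.0833 +0.5000 +0.1667 -0.2500 +0.0000 -0.1667]
  T[5,:] = [-0.4286 +0.1429 -0.3571 -0.3571 -0.4286 +0.0000]
moduli |λ_i(T)| = 0.8949, 0.5262, 0.3229, 0.1891, 0.1699, 0.0266.
spectral radius ρ = 0.8949; 0.8949 < 1 ⇒ converges.

yes, ρ = 0.8949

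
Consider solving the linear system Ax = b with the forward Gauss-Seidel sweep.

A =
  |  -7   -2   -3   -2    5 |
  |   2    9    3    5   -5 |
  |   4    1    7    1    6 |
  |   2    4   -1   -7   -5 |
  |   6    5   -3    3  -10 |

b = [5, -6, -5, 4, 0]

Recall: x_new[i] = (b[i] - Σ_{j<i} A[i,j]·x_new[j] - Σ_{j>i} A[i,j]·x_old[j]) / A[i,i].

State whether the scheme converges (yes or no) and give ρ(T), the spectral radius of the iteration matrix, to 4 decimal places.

Let D = diag(-7, 9, 7, -7, -10); L, U the strict triangles.
T_GS = -(D+L)⁻¹U: row 0 first, T[0,2] = -(-3)/(-7) = -0.4286; later rows by forward substitution.
  T[0,:] = [+0.0000 -0.2857 -0.4286 -0.2857 +0.7143]
  T[1,:] = [+0.0000 +0.0635 -0.2381 -0.4921 +0.3968]
  T[2,:] = [+0.0000 +0.1542 +0.2789 +0.0907 -1.3220]
  T[3,:] = [+0.0000 -0.0674 -0.2983 -0.3758 -0.0946]
  T[4,:] = [+0.0000 -0.2062 -0.5494 -0.5574 +0.9952]
moduli |λ_i(T)| = 1.4357, 0.6758, 0.1657, 0.0363, 0.0000.
spectral radius ρ = 1.4357; 1.4357 > 1 ⇒ diverges.

no, ρ = 1.4357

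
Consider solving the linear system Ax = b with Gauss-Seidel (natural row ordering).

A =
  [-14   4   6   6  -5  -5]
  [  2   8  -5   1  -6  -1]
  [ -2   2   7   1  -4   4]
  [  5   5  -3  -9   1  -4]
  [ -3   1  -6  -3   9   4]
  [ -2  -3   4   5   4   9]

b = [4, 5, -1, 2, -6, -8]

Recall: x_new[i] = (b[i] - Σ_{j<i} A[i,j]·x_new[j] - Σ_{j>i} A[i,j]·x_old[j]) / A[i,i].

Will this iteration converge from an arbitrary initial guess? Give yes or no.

no

Split A = D + L + U, D = diag(-14, 8, 7, -9, 9, 9).
GS T = -(D+L)⁻¹U: row 0 first, T[0,4] = -(-5)/(-14) = -0.3571; later rows by forward substitution.
  T[0,:] = [+0.0000, +0.2857, +0.4286, +0.4286, -0.3571, -0.3571]
  T[1,:] = [+0.0000, -0.0714, +0.5179, -0.2321, +0.8393, +0.2143]
  T[2,:] = [+0.0000, +0.1020, -0.0255, +0.0459, +0.2296, -0.7347]
  T[3,:] = [+0.0000, +0.0850, +0.5343, +0.0938, +0.3024, -0.2789]
  T[4,:] = [+0.0000, +0.1995, +0.2464, +0.2305, +0.0416, -1.1701]
  T[5,:] = [+0.0000, -0.1416, -0.1272, -0.1571, -0.0881, +0.9936]
moduli |λ_i(T)| = 1.4269, 0.2397, 0.2397, 0.0584, 0.0584, 0.0000.
ρ = 1.4269; 1.4269 > 1, so it fails to converge.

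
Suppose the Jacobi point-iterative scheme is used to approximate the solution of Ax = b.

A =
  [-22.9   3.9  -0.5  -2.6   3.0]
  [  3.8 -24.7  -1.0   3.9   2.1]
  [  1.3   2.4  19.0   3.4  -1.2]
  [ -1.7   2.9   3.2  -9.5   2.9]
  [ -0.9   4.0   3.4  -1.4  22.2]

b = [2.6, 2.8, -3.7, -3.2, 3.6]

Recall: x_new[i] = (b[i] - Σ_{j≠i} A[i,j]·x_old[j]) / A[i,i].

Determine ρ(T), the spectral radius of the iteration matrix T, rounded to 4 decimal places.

0.3346

Write A = D+L+U with D = diag(-22.9, -24.7, 19, -9.5, 22.2).
Jacobi T = -D⁻¹(L+U): T[2,0] = -(1.3)/(19) = -0.0684; T[2,2] = 0.
  T[0,:] = [+0.0000 +0.1703 -0.0218 -0.1135 +0.1310]
  T[1,:] = [+0.1538 +0.0000 -0.0405 +0.1579 +0.0850]
  T[2,:] = [-0.0684 -0.1263 +0.0000 -0.1789 +0.0632]
  T[3,:] = [-0.1789 +0.3053 +0.3368 +0.0000 +0.3053]
  T[4,:] = [+0.0405 -0.1802 -0.1532 +0.0631 +0.0000]
eigenvalue magnitudes: 0.3346, 0.1909, 0.1909, 0.1908, 0.1908.
spectral radius ρ = 0.3346; 0.3346 < 1 ⇒ converges.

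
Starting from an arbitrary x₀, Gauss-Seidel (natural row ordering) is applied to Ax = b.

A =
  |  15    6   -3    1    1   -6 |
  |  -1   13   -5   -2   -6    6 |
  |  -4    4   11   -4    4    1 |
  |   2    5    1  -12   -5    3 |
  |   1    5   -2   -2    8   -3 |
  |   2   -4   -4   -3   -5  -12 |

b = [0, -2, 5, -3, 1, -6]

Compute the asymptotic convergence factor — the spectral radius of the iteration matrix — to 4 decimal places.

0.8823

A = D + L + U where D = diag(15, 13, 11, -12, 8, -12).
Gauss-Seidel: T = -(D+L)⁻¹U, row 0 first, T[0,3] = -(1)/(15) = -0.0667; later rows by forward substitution.
  T[0,:] = [+0.0000 -0.4000 +0.2000 -0.0667 -0.0667 +0.4000]
  T[1,:] = [+0.0000 -0.0308 +0.4000 +0.1487 +0.4564 -0.4308]
  T[2,:] = [+0.0000 -0.1343 -0.0727 +0.2853 -0.5538 +0.2112]
  T[3,:] = [+0.0000 -0.0907 +0.1939 +0.0746 -0.2838 +0.1548]
  T[4,:] = [+0.0000 +0.0130 -0.2447 +0.0054 -0.4863 +0.6857]
  T[5,:] = [+0.0000 +0.0056 -0.0223 -0.1767 +0.2949 -0.1846]
|roots of det(T-λI)|: 0.8823, 0.3514, 0.1678, 0.1673, 0.1673, 0.0000.
ρ(T) = max|λ| = 0.8823; 0.8823 < 1 ⇒ converges.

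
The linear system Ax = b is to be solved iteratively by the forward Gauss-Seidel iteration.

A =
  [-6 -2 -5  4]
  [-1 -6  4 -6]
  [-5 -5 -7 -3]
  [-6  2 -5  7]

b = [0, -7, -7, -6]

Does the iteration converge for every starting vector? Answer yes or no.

no

Diagonal D = diag(-6, -6, -7, 7); L, U strict lower/upper.
T_GS = -(D+L)⁻¹U: row 0 first, T[0,2] = -(-5)/(-6) = -0.8333; later rows by forward substitution.
  T[0,:] = [+0.0000  -0.3333  -0.8333  +0.6667]
  T[1,:] = [+0.0000  +0.0556  +0.8056  -1.1111]
  T[2,:] = [+0.0000  +0.1984  +0.0198  -0.1111]
  T[3,:] = [+0.0000  -0.1599  -0.9303  +0.8095]
|roots of det(T-λI)|: 1.2426, 0.2563, 0.2563, 0.0000.
ρ = 1.2426; 1.2426 > 1, so it fails to converge.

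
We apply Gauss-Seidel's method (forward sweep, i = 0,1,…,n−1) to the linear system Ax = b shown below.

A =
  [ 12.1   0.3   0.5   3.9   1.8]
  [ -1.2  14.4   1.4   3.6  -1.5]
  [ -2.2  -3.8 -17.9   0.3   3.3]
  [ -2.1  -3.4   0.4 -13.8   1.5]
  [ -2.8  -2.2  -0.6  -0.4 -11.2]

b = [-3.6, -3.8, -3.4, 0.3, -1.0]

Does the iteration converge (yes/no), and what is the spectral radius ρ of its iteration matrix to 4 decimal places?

A = D + L + U where D = diag(12.1, 14.4, -17.9, -13.8, -11.2).
GS T = -(D+L)⁻¹U: row 0 first, T[0,3] = -(3.9)/(12.1) = -0.3223; later rows by forward substitution.
  T[0,:] = [+0.0000  -0.0248  -0.0413  -0.3223  -0.1488]
  T[1,:] = [+0.0000  -0.0021  -0.1007  -0.2769  +0.0918]
  T[2,:] = [+0.0000  +0.0035  +0.0264  +0.1151  +0.1832]
  T[3,:] = [+0.0000  +0.0044  +0.0319  +0.1206  +0.1140]
  T[4,:] = [+0.0000  +0.0063  +0.0275  +0.1245  +0.0053]
moduli |λ_i(T)| = 0.2269, 0.0863, 0.0137, 0.0041, 0.0000.
ρ(T) = max|λ| = 0.2269; 0.2269 < 1 ⇒ converges.

yes, ρ = 0.2269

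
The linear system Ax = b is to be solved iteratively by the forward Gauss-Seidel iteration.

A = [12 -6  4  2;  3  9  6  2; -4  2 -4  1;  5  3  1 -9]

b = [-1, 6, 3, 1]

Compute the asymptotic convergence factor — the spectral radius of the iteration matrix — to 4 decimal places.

Split A = D + L + U, D = diag(12, 9, -4, -9).
Gauss-Seidel: T = -(D+L)⁻¹U, row 0 first, T[0,2] = -(4)/(12) = -0.3333; later rows by forward substitution.
  T[0,:] = [+0.0000, +0.5000, -0.3333, -0.1667]
  T[1,:] = [+0.0000, -0.1667, -0.5556, -0.1667]
  T[2,:] = [+0.0000, -0.5833, +0.0556, +0.3333]
  T[3,:] = [+0.0000, +0.1574, -0.3642, -0.1111]
eigenvalue magnitudes: 0.6212, 0.2730, 0.2730, 0.0000.
spectral radius ρ = 0.6212; 0.6212 < 1, so it converges for any x₀.

0.6212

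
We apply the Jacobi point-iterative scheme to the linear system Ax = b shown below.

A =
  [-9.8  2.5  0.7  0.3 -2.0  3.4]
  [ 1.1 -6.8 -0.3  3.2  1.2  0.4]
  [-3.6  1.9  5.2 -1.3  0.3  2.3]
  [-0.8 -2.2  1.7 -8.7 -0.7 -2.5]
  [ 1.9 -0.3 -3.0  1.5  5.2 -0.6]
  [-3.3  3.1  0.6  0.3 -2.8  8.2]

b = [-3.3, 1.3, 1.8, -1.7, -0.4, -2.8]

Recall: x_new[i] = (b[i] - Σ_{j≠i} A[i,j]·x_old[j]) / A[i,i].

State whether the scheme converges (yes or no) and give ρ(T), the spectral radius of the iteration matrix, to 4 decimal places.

yes, ρ = 0.9378

Write A = D+L+U with D = diag(-9.8, -6.8, 5.2, -8.7, 5.2, 8.2).
Jacobi: T = -D⁻¹(L+U), T[5,2] = -(0.6)/(8.2) = -0.0732; T[5,5] = 0.
  T[0,:] = [+0.0000  +0.2551  +0.0714  +0.0306  -0.2041  +0.3469]
  T[1,:] = [+0.1618  +0.0000  -0.0441  +0.4706  +0.1765  +0.0588]
  T[2,:] = [+0.6923  -0.3654  +0.0000  +0.2500  -0.0577  -0.4423]
  T[3,:] = [-0.0920  -0.2529  +0.1954  +0.0000  -0.0805  -0.2874]
  T[4,:] = [-0.3654  +0.0577  +0.5769  -0.2885  +0.0000  +0.1154]
  T[5,:] = [+0.4024  -0.3780  -0.0732  -0.0366  +0.3415  +0.0000]
|eigenvalues of T|: 0.9378, 0.4418, 0.4418, 0.3975, 0.3250, 0.3250.
ρ(T) = max|λ| = 0.9378; 0.9378 < 1: convergent.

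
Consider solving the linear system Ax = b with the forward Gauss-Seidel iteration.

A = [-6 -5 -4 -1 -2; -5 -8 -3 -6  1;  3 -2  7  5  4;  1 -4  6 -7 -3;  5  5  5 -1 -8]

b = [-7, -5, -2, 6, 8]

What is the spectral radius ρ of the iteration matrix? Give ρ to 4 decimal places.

1.2123

Let D = diag(-6, -8, 7, -7, -8); L, U the strict triangles.
T_GS = -(D+L)⁻¹U: row 0 first, T[0,4] = -(-2)/(-6) = -0.3333; later rows by forward substitution.
  T[0,:] = [+0.0000 -0.8333 -0.6667 -0.1667 -0.3333]
  T[1,:] = [+0.0000 +0.5208 +0.0417 -0.6458 +0.3333]
  T[2,:] = [+0.0000 +0.5060 +0.2976 -0.8274 -0.3333]
  T[3,:] = [+0.0000 +0.0170 +0.1361 -0.3639 -0.9524]
  T[4,:] = [+0.0000 +0.1188 -0.2216 -0.9794 -0.0893]
|eigenvalues of T|: 1.2123, 0.8217, 0.8217, 0.0730, 0.0000.
ρ = 1.2123; 1.2123 > 1, so it fails to converge.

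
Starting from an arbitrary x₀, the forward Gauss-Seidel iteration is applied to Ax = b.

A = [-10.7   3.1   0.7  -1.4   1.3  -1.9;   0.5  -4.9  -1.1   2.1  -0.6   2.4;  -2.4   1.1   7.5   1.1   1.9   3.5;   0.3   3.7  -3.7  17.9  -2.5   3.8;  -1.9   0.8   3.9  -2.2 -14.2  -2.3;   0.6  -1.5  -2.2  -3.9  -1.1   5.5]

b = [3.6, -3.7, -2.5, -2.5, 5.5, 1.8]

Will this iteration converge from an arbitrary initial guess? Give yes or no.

yes

Split A = D + L + U, D = diag(-10.7, -4.9, 7.5, 17.9, -14.2, 5.5).
GS T = -(D+L)⁻¹U: row 0 first, T[0,5] = -(-1.9)/(-10.7) = -0.1776; later rows by forward substitution.
  T[0,:] = [+0.0000  +0.2897  +0.0654  -0.1308  +0.1215  -0.1776]
  T[1,:] = [+0.0000  +0.0296  -0.2178  +0.4152  -0.1101  +0.4717]
  T[2,:] = [+0.0000  +0.0884  +0.0529  -0.2494  -0.1983  -0.5927]
  T[3,:] = [+0.0000  +0.0073  +0.0549  -0.1352  +0.1194  -0.4293]
  T[4,:] = [+0.0000  -0.0140  -0.0150  -0.0067  -0.0954  -0.2079]
  T[5,:] = [+0.0000  +0.0142  -0.0095  -0.0695  -0.0570  -0.4351]
|λ(T)| sorted: 0.5379, 0.1444, 0.1442, 0.1442, 0.0146, 0.0000.
spectral radius ρ = 0.5379; 0.5379 < 1, so it converges for any x₀.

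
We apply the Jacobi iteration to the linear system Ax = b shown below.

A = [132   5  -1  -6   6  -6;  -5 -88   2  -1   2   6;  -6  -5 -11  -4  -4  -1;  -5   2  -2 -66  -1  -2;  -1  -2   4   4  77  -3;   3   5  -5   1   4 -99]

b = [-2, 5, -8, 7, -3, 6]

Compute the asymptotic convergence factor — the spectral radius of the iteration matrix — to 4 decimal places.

0.1909

Write A = D+L+U with D = diag(132, -88, -11, -66, 77, -99).
Jacobi: T = -D⁻¹(L+U), T[5,0] = -(3)/(-99) = +0.0303; T[5,5] = 0.
  T[0,:] = [+0.0000, -0.0379, +0.0076, +0.0455, -0.0455, +0.0455]
  T[1,:] = [-0.0568, +0.0000, +0.0227, -0.0114, +0.0227, +0.0682]
  T[2,:] = [-0.5455, -0.4545, +0.0000, -0.3636, -0.3636, -0.0909]
  T[3,:] = [-0.0758, +0.0303, -0.0303, +0.0000, -0.0152, -0.0303]
  T[4,:] = [+0.0130, +0.0260, -0.0519, -0.0519, +0.0000, +0.0390]
  T[5,:] = [+0.0303, +0.0505, -0.0505, +0.0101, +0.0404, +0.0000]
moduli |λ_i(T)| = 0.1909, 0.1381, 0.1381, 0.0817, 0.0817, 0.0441.
ρ = 0.1909; 0.1909 < 1 ⇒ converges.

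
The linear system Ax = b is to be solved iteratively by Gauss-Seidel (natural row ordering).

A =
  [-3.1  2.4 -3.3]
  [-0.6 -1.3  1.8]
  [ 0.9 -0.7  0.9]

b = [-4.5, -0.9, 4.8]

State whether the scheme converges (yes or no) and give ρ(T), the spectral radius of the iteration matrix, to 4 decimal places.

no, ρ = 1.4013

Let D = diag(-3.1, -1.3, 0.9); L, U the strict triangles.
Gauss-Seidel: T = -(D+L)⁻¹U, row 0 first, T[0,2] = -(-3.3)/(-3.1) = -1.0645; later rows by forward substitution.
  T[0,:] = [+0.0000  +0.7742  -1.0645]
  T[1,:] = [+0.0000  -0.3573  +1.8759]
  T[2,:] = [+0.0000  -1.0521  +2.5236]
eigenvalue magnitudes: 1.4013, 0.7650, 0.0000.
ρ = 1.4013; 1.4013 > 1: divergent.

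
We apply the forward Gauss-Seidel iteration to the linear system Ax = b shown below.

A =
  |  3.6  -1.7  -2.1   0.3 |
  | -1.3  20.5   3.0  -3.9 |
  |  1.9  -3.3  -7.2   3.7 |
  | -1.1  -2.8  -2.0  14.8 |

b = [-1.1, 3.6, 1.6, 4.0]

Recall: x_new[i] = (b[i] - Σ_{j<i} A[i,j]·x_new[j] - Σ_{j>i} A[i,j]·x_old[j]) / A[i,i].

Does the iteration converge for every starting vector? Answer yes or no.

yes

A = D + L + U where D = diag(3.6, 20.5, -7.2, 14.8).
GS T = -(D+L)⁻¹U: row 0 first, T[0,1] = -(-1.7)/(3.6) = +0.4722; later rows by forward substitution.
  T[0,:] = [+0.0000, +0.4722, +0.5833, -0.0833]
  T[1,:] = [+0.0000, +0.0299, -0.1093, +0.1850]
  T[2,:] = [+0.0000, +0.1109, +0.2041, +0.4071]
  T[3,:] = [+0.0000, +0.0557, +0.0502, +0.0838]
|roots of det(T-λI)|: 0.2449, 0.1465, 0.0736, 0.0000.
ρ = 0.2449; 0.2449 < 1 ⇒ converges.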